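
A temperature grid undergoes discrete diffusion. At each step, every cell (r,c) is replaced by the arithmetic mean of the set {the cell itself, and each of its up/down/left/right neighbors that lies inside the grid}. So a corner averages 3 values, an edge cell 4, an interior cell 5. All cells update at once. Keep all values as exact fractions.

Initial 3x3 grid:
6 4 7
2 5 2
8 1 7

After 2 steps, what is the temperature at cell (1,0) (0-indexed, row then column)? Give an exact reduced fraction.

Step 1: cell (1,0) = 21/4
Step 2: cell (1,0) = 943/240
Full grid after step 2:
  59/12 499/120 181/36
  943/240 481/100 943/240
  85/18 301/80 83/18

Answer: 943/240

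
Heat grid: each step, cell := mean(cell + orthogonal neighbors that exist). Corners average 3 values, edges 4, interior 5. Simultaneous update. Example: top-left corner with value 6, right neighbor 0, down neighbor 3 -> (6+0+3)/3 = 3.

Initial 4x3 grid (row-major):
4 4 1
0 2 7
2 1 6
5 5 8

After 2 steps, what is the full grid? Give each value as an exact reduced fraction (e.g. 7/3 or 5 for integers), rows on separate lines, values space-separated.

After step 1:
  8/3 11/4 4
  2 14/5 4
  2 16/5 11/2
  4 19/4 19/3
After step 2:
  89/36 733/240 43/12
  71/30 59/20 163/40
  14/5 73/20 571/120
  43/12 1097/240 199/36

Answer: 89/36 733/240 43/12
71/30 59/20 163/40
14/5 73/20 571/120
43/12 1097/240 199/36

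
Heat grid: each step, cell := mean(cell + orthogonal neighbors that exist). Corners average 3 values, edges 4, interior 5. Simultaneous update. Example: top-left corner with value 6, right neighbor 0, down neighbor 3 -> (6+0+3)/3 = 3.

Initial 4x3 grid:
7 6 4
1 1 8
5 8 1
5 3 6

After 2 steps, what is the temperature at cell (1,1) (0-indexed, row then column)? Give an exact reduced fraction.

Step 1: cell (1,1) = 24/5
Step 2: cell (1,1) = 199/50
Full grid after step 2:
  38/9 599/120 14/3
  1063/240 199/50 401/80
  971/240 122/25 971/240
  175/36 503/120 175/36

Answer: 199/50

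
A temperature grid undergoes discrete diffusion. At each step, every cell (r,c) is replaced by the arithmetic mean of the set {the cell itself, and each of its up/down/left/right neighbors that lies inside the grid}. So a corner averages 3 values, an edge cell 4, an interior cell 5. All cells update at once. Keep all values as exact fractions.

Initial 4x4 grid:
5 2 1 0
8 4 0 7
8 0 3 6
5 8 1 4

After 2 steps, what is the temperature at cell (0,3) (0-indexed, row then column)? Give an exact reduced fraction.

Step 1: cell (0,3) = 8/3
Step 2: cell (0,3) = 20/9
Full grid after step 2:
  19/4 231/80 113/48 20/9
  193/40 393/100 59/25 167/48
  231/40 363/100 93/25 167/48
  21/4 191/40 79/24 38/9

Answer: 20/9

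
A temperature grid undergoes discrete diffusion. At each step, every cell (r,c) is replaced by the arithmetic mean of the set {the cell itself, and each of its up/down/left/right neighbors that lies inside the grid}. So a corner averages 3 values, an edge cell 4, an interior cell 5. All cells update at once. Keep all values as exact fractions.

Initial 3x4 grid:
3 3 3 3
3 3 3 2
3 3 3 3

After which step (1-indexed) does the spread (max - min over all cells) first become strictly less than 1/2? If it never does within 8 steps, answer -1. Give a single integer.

Step 1: max=3, min=8/3, spread=1/3
  -> spread < 1/2 first at step 1
Step 2: max=3, min=653/240, spread=67/240
Step 3: max=3, min=6043/2160, spread=437/2160
Step 4: max=2991/1000, min=2434469/864000, spread=29951/172800
Step 5: max=10046/3375, min=22112179/7776000, spread=206761/1555200
Step 6: max=16034329/5400000, min=8875004429/3110400000, spread=14430763/124416000
Step 7: max=1278347273/432000000, min=534764258311/186624000000, spread=139854109/1492992000
Step 8: max=114788771023/38880000000, min=32169848109749/11197440000000, spread=7114543559/89579520000

Answer: 1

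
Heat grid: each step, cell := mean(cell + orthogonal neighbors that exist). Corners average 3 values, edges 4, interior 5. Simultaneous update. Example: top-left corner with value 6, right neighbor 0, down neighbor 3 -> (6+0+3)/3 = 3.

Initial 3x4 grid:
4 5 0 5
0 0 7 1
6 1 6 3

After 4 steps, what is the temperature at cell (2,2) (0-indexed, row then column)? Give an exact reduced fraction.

Step 1: cell (2,2) = 17/4
Step 2: cell (2,2) = 409/120
Step 3: cell (2,2) = 6281/1800
Step 4: cell (2,2) = 351049/108000
Full grid after step 4:
  6527/2400 105563/36000 12187/4000 17597/5400
  1207921/432000 521939/180000 36629/11250 353809/108000
  181829/64800 331189/108000 351049/108000 56141/16200

Answer: 351049/108000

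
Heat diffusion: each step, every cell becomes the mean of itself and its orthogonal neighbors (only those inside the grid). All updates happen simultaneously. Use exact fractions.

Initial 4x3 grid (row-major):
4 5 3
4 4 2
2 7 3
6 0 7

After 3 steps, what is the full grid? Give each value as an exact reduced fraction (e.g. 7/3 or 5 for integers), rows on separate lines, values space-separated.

After step 1:
  13/3 4 10/3
  7/2 22/5 3
  19/4 16/5 19/4
  8/3 5 10/3
After step 2:
  71/18 241/60 31/9
  1019/240 181/50 929/240
  847/240 221/50 857/240
  149/36 71/20 157/36
After step 3:
  8789/2160 13523/3600 8159/2160
  27611/7200 1513/375 26111/7200
  29401/7200 1869/500 29201/7200
  8077/2160 1647/400 8267/2160

Answer: 8789/2160 13523/3600 8159/2160
27611/7200 1513/375 26111/7200
29401/7200 1869/500 29201/7200
8077/2160 1647/400 8267/2160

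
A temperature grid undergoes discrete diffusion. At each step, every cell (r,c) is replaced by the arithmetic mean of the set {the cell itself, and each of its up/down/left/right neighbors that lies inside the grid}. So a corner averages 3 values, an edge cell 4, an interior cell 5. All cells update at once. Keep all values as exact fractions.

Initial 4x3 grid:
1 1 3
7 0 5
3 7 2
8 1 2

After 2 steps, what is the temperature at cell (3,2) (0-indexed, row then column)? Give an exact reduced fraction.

Step 1: cell (3,2) = 5/3
Step 2: cell (3,2) = 61/18
Full grid after step 2:
  7/3 45/16 9/4
  4 131/50 27/8
  39/10 427/100 323/120
  59/12 383/120 61/18

Answer: 61/18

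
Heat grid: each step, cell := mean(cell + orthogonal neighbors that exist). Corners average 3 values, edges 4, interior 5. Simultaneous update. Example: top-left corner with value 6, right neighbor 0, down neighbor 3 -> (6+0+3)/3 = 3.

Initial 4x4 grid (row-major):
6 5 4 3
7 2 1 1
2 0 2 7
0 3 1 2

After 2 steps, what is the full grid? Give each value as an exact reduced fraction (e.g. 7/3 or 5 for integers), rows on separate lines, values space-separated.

Answer: 29/6 33/8 73/24 107/36
31/8 153/50 269/100 8/3
299/120 41/20 11/5 173/60
59/36 97/60 32/15 25/9

Derivation:
After step 1:
  6 17/4 13/4 8/3
  17/4 3 2 3
  9/4 9/5 11/5 3
  5/3 1 2 10/3
After step 2:
  29/6 33/8 73/24 107/36
  31/8 153/50 269/100 8/3
  299/120 41/20 11/5 173/60
  59/36 97/60 32/15 25/9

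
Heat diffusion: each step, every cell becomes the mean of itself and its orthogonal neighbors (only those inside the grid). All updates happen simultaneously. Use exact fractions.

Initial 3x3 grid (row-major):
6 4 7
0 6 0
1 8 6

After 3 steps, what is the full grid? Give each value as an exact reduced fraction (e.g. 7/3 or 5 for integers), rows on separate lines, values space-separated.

Answer: 2069/540 20929/4800 4673/1080
56737/14400 6061/1500 65887/14400
1351/360 62537/14400 1187/270

Derivation:
After step 1:
  10/3 23/4 11/3
  13/4 18/5 19/4
  3 21/4 14/3
After step 2:
  37/9 327/80 85/18
  791/240 113/25 1001/240
  23/6 991/240 44/9
After step 3:
  2069/540 20929/4800 4673/1080
  56737/14400 6061/1500 65887/14400
  1351/360 62537/14400 1187/270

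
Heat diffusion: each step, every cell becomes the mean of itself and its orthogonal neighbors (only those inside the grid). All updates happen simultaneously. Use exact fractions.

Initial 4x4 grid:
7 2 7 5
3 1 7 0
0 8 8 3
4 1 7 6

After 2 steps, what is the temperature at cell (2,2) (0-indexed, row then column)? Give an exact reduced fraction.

Step 1: cell (2,2) = 33/5
Step 2: cell (2,2) = 491/100
Full grid after step 2:
  11/3 177/40 181/40 13/3
  147/40 97/25 122/25 83/20
  353/120 463/100 491/100 299/60
  125/36 473/120 673/120 181/36

Answer: 491/100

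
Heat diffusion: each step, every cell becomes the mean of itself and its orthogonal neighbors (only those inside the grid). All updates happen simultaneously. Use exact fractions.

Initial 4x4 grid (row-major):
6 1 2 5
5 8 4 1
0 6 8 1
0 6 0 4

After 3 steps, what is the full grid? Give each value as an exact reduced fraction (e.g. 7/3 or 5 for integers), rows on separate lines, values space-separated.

After step 1:
  4 17/4 3 8/3
  19/4 24/5 23/5 11/4
  11/4 28/5 19/5 7/2
  2 3 9/2 5/3
After step 2:
  13/3 321/80 871/240 101/36
  163/40 24/5 379/100 811/240
  151/40 399/100 22/5 703/240
  31/12 151/40 389/120 29/9
After step 3:
  2981/720 671/160 25627/7200 3533/1080
  1019/240 8267/2000 11999/3000 23227/7200
  4327/1200 1037/250 22021/6000 1003/288
  152/45 1359/400 527/144 6763/2160

Answer: 2981/720 671/160 25627/7200 3533/1080
1019/240 8267/2000 11999/3000 23227/7200
4327/1200 1037/250 22021/6000 1003/288
152/45 1359/400 527/144 6763/2160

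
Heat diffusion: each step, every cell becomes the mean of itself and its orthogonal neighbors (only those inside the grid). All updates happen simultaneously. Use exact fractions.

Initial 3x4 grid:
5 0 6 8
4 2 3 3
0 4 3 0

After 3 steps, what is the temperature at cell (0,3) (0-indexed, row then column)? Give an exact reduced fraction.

Answer: 1103/270

Derivation:
Step 1: cell (0,3) = 17/3
Step 2: cell (0,3) = 161/36
Step 3: cell (0,3) = 1103/270
Full grid after step 3:
  2167/720 199/60 545/144 1103/270
  1607/576 439/150 3941/1200 5051/1440
  2813/1080 3761/1440 263/96 2123/720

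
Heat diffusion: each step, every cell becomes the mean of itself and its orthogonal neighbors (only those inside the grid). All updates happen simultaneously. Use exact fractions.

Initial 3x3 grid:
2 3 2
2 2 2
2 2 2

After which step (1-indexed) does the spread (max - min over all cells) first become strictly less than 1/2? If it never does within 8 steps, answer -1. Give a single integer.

Answer: 1

Derivation:
Step 1: max=7/3, min=2, spread=1/3
  -> spread < 1/2 first at step 1
Step 2: max=547/240, min=2, spread=67/240
Step 3: max=4757/2160, min=407/200, spread=1807/10800
Step 4: max=1885963/864000, min=11161/5400, spread=33401/288000
Step 5: max=16781933/7776000, min=1123391/540000, spread=3025513/38880000
Step 6: max=6685726867/3110400000, min=60355949/28800000, spread=53531/995328
Step 7: max=399280925849/186624000000, min=16343116051/7776000000, spread=450953/11943936
Step 8: max=23903783560603/11197440000000, min=1967248610519/933120000000, spread=3799043/143327232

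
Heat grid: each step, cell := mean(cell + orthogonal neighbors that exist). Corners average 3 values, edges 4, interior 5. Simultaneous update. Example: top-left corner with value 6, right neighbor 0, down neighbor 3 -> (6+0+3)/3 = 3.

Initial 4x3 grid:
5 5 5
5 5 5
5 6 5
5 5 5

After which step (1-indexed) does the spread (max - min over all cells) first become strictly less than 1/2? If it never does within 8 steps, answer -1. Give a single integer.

Answer: 1

Derivation:
Step 1: max=21/4, min=5, spread=1/4
  -> spread < 1/2 first at step 1
Step 2: max=523/100, min=5, spread=23/100
Step 3: max=24811/4800, min=2013/400, spread=131/960
Step 4: max=222551/43200, min=36391/7200, spread=841/8640
Step 5: max=88942051/17280000, min=7293373/1440000, spread=56863/691200
Step 6: max=799134341/155520000, min=65789543/12960000, spread=386393/6220800
Step 7: max=319433723131/62208000000, min=26340358813/5184000000, spread=26795339/497664000
Step 8: max=19146215714129/3732480000000, min=1582286149667/311040000000, spread=254051069/5971968000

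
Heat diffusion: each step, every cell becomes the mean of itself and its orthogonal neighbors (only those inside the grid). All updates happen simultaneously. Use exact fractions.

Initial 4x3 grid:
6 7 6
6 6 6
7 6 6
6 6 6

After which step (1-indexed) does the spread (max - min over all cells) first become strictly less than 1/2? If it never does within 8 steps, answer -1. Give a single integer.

Step 1: max=19/3, min=6, spread=1/3
  -> spread < 1/2 first at step 1
Step 2: max=1507/240, min=6, spread=67/240
Step 3: max=13547/2160, min=1091/180, spread=91/432
Step 4: max=809923/129600, min=32857/5400, spread=4271/25920
Step 5: max=48484997/7776000, min=73289/12000, spread=39749/311040
Step 6: max=2903258023/466560000, min=14876419/2430000, spread=1879423/18662400
Step 7: max=173919511157/27993600000, min=3577079959/583200000, spread=3551477/44789760
Step 8: max=10422051076063/1679616000000, min=17910151213/2916000000, spread=846431819/13436928000

Answer: 1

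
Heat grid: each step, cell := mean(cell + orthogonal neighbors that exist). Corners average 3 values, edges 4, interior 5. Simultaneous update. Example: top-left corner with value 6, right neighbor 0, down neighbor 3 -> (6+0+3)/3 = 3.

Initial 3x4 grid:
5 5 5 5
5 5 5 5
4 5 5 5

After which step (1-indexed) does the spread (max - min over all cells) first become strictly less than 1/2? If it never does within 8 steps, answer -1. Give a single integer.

Answer: 1

Derivation:
Step 1: max=5, min=14/3, spread=1/3
  -> spread < 1/2 first at step 1
Step 2: max=5, min=85/18, spread=5/18
Step 3: max=5, min=1039/216, spread=41/216
Step 4: max=5, min=125383/25920, spread=4217/25920
Step 5: max=35921/7200, min=7566851/1555200, spread=38417/311040
Step 6: max=717403/144000, min=455359789/93312000, spread=1903471/18662400
Step 7: max=21484241/4320000, min=27392610911/5598720000, spread=18038617/223948800
Step 8: max=1931073241/388800000, min=1646347817149/335923200000, spread=883978523/13436928000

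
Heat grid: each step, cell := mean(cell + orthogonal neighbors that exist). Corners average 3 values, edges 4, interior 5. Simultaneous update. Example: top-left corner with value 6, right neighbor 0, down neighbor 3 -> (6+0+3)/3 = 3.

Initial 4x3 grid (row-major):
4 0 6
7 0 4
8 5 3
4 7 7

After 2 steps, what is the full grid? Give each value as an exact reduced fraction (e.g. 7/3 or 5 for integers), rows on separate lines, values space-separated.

Answer: 131/36 127/40 109/36
1057/240 183/50 109/30
1301/240 243/50 137/30
217/36 447/80 97/18

Derivation:
After step 1:
  11/3 5/2 10/3
  19/4 16/5 13/4
  6 23/5 19/4
  19/3 23/4 17/3
After step 2:
  131/36 127/40 109/36
  1057/240 183/50 109/30
  1301/240 243/50 137/30
  217/36 447/80 97/18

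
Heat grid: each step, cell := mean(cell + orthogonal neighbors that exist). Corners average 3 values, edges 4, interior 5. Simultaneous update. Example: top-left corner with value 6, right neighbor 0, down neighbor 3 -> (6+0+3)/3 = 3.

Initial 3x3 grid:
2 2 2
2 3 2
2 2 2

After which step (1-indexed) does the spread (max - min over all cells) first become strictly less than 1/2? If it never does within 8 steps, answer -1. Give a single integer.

Answer: 1

Derivation:
Step 1: max=9/4, min=2, spread=1/4
  -> spread < 1/2 first at step 1
Step 2: max=56/25, min=169/80, spread=51/400
Step 3: max=10423/4800, min=767/360, spread=589/14400
Step 4: max=64943/30000, min=617081/288000, spread=31859/1440000
Step 5: max=37251607/17280000, min=3864721/1800000, spread=751427/86400000
Step 6: max=232634687/108000000, min=2228663129/1036800000, spread=23149331/5184000000
Step 7: max=133898654263/62208000000, min=13934931889/6480000000, spread=616540643/311040000000
Step 8: max=836712453983/388800000000, min=8028892008761/3732480000000, spread=17737747379/18662400000000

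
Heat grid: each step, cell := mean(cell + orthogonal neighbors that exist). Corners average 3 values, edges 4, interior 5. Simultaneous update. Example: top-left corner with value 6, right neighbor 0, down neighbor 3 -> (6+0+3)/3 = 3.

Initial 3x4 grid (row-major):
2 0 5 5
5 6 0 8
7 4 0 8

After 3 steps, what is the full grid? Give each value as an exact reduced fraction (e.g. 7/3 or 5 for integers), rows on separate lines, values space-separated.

After step 1:
  7/3 13/4 5/2 6
  5 3 19/5 21/4
  16/3 17/4 3 16/3
After step 2:
  127/36 133/48 311/80 55/12
  47/12 193/50 351/100 1223/240
  175/36 187/48 983/240 163/36
After step 3:
  1471/432 25283/7200 8851/2400 407/90
  14549/3600 2693/750 24539/6000 63781/14400
  1825/432 30083/7200 28853/7200 4939/1080

Answer: 1471/432 25283/7200 8851/2400 407/90
14549/3600 2693/750 24539/6000 63781/14400
1825/432 30083/7200 28853/7200 4939/1080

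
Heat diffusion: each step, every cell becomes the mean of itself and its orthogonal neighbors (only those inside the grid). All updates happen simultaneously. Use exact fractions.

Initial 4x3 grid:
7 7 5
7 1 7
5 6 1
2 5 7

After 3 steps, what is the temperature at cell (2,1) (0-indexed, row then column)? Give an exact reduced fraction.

Step 1: cell (2,1) = 18/5
Step 2: cell (2,1) = 489/100
Step 3: cell (2,1) = 26681/6000
Full grid after step 3:
  173/30 19021/3600 11591/2160
  6077/1200 31481/6000 33887/7200
  2941/600 26681/6000 34367/7200
  133/30 8393/1800 9551/2160

Answer: 26681/6000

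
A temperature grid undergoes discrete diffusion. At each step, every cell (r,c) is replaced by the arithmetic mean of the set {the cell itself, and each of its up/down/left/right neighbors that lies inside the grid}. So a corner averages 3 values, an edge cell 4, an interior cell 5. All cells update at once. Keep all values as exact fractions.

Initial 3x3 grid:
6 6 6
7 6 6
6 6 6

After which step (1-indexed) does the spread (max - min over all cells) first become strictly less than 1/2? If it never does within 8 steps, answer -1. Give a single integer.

Answer: 1

Derivation:
Step 1: max=19/3, min=6, spread=1/3
  -> spread < 1/2 first at step 1
Step 2: max=1507/240, min=6, spread=67/240
Step 3: max=13397/2160, min=1207/200, spread=1807/10800
Step 4: max=5341963/864000, min=32761/5400, spread=33401/288000
Step 5: max=47885933/7776000, min=3283391/540000, spread=3025513/38880000
Step 6: max=19127326867/3110400000, min=175555949/28800000, spread=53531/995328
Step 7: max=1145776925849/186624000000, min=47447116051/7776000000, spread=450953/11943936
Step 8: max=68693543560603/11197440000000, min=5699728610519/933120000000, spread=3799043/143327232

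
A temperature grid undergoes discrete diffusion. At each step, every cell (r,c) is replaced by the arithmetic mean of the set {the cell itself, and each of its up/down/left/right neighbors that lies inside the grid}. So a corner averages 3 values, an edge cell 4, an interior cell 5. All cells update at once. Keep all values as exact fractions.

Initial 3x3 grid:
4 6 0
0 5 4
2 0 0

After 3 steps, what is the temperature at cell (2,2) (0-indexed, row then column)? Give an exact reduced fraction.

Answer: 107/54

Derivation:
Step 1: cell (2,2) = 4/3
Step 2: cell (2,2) = 16/9
Step 3: cell (2,2) = 107/54
Full grid after step 3:
  653/216 8959/2880 161/54
  811/320 1519/600 7249/2880
  421/216 631/320 107/54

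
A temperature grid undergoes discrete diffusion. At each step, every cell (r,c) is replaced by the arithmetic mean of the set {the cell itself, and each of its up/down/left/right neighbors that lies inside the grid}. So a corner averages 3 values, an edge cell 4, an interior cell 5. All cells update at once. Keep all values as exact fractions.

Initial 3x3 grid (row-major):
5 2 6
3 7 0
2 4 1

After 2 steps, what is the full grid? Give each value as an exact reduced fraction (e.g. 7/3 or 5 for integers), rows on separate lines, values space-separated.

Answer: 151/36 71/20 67/18
827/240 389/100 331/120
43/12 341/120 26/9

Derivation:
After step 1:
  10/3 5 8/3
  17/4 16/5 7/2
  3 7/2 5/3
After step 2:
  151/36 71/20 67/18
  827/240 389/100 331/120
  43/12 341/120 26/9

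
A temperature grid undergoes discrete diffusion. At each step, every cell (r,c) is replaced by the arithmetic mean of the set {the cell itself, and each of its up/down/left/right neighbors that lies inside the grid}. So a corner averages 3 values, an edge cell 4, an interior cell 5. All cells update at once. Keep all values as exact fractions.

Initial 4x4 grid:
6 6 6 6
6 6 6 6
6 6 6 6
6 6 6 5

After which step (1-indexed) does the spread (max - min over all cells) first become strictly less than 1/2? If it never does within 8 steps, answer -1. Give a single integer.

Step 1: max=6, min=17/3, spread=1/3
  -> spread < 1/2 first at step 1
Step 2: max=6, min=103/18, spread=5/18
Step 3: max=6, min=1255/216, spread=41/216
Step 4: max=6, min=37837/6480, spread=1043/6480
Step 5: max=6, min=1140847/194400, spread=25553/194400
Step 6: max=107921/18000, min=34320541/5832000, spread=645863/5832000
Step 7: max=719029/120000, min=1032118309/174960000, spread=16225973/174960000
Step 8: max=323299/54000, min=31015322017/5248800000, spread=409340783/5248800000

Answer: 1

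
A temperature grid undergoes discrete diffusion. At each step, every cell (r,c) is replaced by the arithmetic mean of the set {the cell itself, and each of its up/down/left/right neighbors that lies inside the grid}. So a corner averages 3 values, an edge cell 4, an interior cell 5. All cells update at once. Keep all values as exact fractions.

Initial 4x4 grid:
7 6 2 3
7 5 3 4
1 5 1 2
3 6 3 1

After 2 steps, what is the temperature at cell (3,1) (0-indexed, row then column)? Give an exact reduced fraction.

Step 1: cell (3,1) = 17/4
Step 2: cell (3,1) = 209/60
Full grid after step 2:
  50/9 611/120 29/8 19/6
  313/60 109/25 7/2 11/4
  239/60 397/100 283/100 49/20
  139/36 209/60 59/20 9/4

Answer: 209/60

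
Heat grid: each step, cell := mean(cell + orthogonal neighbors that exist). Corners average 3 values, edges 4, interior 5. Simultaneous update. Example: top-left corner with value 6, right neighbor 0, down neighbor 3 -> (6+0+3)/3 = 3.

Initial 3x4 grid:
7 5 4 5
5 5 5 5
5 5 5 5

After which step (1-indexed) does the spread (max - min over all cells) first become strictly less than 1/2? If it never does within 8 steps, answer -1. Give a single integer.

Step 1: max=17/3, min=14/3, spread=1
Step 2: max=197/36, min=173/36, spread=2/3
Step 3: max=1147/216, min=2617/540, spread=167/360
  -> spread < 1/2 first at step 3
Step 4: max=339643/64800, min=79267/16200, spread=301/864
Step 5: max=20179157/3888000, min=2392399/486000, spread=69331/259200
Step 6: max=1203356383/233280000, min=960765349/194400000, spread=252189821/1166400000
Step 7: max=71869194197/13996800000, min=57829774841/11664000000, spread=12367321939/69984000000
Step 8: max=4297602174223/839808000000, min=3479504628769/699840000000, spread=610983098501/4199040000000

Answer: 3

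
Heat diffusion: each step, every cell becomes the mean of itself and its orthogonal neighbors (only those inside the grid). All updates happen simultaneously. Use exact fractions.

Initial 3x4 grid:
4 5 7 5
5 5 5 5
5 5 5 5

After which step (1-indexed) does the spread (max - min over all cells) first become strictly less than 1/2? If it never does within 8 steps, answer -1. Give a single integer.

Answer: 3

Derivation:
Step 1: max=17/3, min=14/3, spread=1
Step 2: max=1309/240, min=233/48, spread=3/5
Step 3: max=11599/2160, min=709/144, spread=241/540
  -> spread < 1/2 first at step 3
Step 4: max=342589/64800, min=71437/14400, spread=8449/25920
Step 5: max=10216423/1944000, min=12907369/2592000, spread=428717/1555200
Step 6: max=304420201/58320000, min=778539211/155520000, spread=3989759/18662400
Step 7: max=9095960317/1749600000, min=1735952587/345600000, spread=196928221/1119744000
Step 8: max=135944458457/26244000000, min=2821550015291/559872000000, spread=1886362363/13436928000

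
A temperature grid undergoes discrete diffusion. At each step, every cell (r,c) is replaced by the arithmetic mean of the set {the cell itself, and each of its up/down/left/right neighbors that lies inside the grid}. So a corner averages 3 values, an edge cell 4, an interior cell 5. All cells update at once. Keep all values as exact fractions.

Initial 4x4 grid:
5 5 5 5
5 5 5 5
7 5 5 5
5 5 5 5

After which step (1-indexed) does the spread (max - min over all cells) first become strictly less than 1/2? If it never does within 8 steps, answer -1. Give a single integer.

Step 1: max=17/3, min=5, spread=2/3
Step 2: max=331/60, min=5, spread=31/60
Step 3: max=2911/540, min=5, spread=211/540
  -> spread < 1/2 first at step 3
Step 4: max=286843/54000, min=5, spread=16843/54000
Step 5: max=2568643/486000, min=22579/4500, spread=130111/486000
Step 6: max=76542367/14580000, min=1357159/270000, spread=3255781/14580000
Step 7: max=2287353691/437400000, min=1361107/270000, spread=82360351/437400000
Step 8: max=68361316891/13122000000, min=245506441/48600000, spread=2074577821/13122000000

Answer: 3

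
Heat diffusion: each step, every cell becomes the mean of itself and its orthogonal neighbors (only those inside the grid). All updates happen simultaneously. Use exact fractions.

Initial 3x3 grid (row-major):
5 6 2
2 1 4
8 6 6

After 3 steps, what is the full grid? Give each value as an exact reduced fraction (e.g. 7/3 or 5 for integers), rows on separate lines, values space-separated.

Answer: 4399/1080 27713/7200 309/80
15419/3600 1063/250 58501/14400
10193/2160 66101/14400 4909/1080

Derivation:
After step 1:
  13/3 7/2 4
  4 19/5 13/4
  16/3 21/4 16/3
After step 2:
  71/18 469/120 43/12
  131/30 99/25 983/240
  175/36 1183/240 83/18
After step 3:
  4399/1080 27713/7200 309/80
  15419/3600 1063/250 58501/14400
  10193/2160 66101/14400 4909/1080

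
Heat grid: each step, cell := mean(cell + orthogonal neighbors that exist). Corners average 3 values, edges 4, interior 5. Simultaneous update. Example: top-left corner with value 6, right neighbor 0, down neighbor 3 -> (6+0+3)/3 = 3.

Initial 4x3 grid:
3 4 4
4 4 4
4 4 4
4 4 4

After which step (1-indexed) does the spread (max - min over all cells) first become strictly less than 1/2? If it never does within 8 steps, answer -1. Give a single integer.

Answer: 1

Derivation:
Step 1: max=4, min=11/3, spread=1/3
  -> spread < 1/2 first at step 1
Step 2: max=4, min=67/18, spread=5/18
Step 3: max=4, min=823/216, spread=41/216
Step 4: max=4, min=99463/25920, spread=4217/25920
Step 5: max=28721/7200, min=6011651/1555200, spread=38417/311040
Step 6: max=573403/144000, min=362047789/93312000, spread=1903471/18662400
Step 7: max=17164241/4320000, min=21793890911/5598720000, spread=18038617/223948800
Step 8: max=1542273241/388800000, min=1310424617149/335923200000, spread=883978523/13436928000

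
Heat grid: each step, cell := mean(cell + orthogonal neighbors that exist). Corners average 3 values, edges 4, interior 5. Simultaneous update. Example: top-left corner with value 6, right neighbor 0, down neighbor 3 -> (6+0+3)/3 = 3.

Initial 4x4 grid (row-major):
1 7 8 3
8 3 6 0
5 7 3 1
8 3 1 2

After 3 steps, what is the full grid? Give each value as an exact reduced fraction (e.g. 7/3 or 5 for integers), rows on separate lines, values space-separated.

After step 1:
  16/3 19/4 6 11/3
  17/4 31/5 4 5/2
  7 21/5 18/5 3/2
  16/3 19/4 9/4 4/3
After step 2:
  43/9 1337/240 221/48 73/18
  1367/240 117/25 223/50 35/12
  1247/240 103/20 311/100 67/30
  205/36 62/15 179/60 61/36
After step 3:
  722/135 35339/7200 33643/7200 1667/432
  36629/7200 7667/1500 949/240 12299/3600
  1565/288 26723/6000 5381/1500 8959/3600
  10817/2160 3233/720 10729/3600 311/135

Answer: 722/135 35339/7200 33643/7200 1667/432
36629/7200 7667/1500 949/240 12299/3600
1565/288 26723/6000 5381/1500 8959/3600
10817/2160 3233/720 10729/3600 311/135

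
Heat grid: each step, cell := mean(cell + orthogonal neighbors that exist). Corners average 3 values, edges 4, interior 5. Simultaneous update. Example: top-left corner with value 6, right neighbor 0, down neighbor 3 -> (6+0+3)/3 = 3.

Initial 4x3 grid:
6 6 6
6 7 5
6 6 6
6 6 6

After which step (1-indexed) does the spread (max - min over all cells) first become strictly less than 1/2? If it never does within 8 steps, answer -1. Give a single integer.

Step 1: max=25/4, min=17/3, spread=7/12
Step 2: max=37/6, min=281/48, spread=5/16
  -> spread < 1/2 first at step 2
Step 3: max=14689/2400, min=641/108, spread=4001/21600
Step 4: max=29207/4800, min=1288759/216000, spread=6389/54000
Step 5: max=363881/60000, min=100972/16875, spread=1753/21600
Step 6: max=941176693/155520000, min=233074517/38880000, spread=71029/1244160
Step 7: max=23491847473/3888000000, min=5834507587/972000000, spread=410179/10368000
Step 8: max=3380187419933/559872000000, min=840764386577/139968000000, spread=45679663/1492992000

Answer: 2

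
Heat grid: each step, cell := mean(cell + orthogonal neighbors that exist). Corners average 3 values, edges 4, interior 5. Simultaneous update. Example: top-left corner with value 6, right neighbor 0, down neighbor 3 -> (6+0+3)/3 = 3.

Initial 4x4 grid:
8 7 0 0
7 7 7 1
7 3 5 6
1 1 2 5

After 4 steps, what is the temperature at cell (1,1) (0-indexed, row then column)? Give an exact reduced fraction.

Answer: 893903/180000

Derivation:
Step 1: cell (1,1) = 31/5
Step 2: cell (1,1) = 551/100
Step 3: cell (1,1) = 6277/1200
Step 4: cell (1,1) = 893903/180000
Full grid after step 4:
  374753/64800 55843/10800 219257/54000 224093/64800
  236851/43200 893903/180000 750323/180000 773483/216000
  334213/72000 87503/20000 722219/180000 825179/216000
  85283/21600 68737/18000 204581/54000 245477/64800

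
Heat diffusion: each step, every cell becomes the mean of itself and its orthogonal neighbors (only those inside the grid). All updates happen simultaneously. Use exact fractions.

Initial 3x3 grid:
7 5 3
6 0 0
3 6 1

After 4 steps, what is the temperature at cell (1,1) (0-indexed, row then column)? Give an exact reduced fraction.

Step 1: cell (1,1) = 17/5
Step 2: cell (1,1) = 293/100
Step 3: cell (1,1) = 6857/2000
Step 4: cell (1,1) = 391879/120000
Full grid after step 4:
  170651/43200 3071101/864000 381653/129600
  70687/18000 391879/120000 203623/72000
  26171/7200 1391113/432000 171989/64800

Answer: 391879/120000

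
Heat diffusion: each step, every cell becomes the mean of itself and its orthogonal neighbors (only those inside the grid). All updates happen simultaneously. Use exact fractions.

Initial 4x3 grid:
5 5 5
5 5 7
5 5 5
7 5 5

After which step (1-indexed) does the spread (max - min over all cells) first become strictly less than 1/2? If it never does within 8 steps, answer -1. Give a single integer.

Step 1: max=17/3, min=5, spread=2/3
Step 2: max=50/9, min=5, spread=5/9
Step 3: max=2911/540, min=1859/360, spread=49/216
  -> spread < 1/2 first at step 3
Step 4: max=348469/64800, min=55969/10800, spread=2531/12960
Step 5: max=138713089/25920000, min=565391/108000, spread=3019249/25920000
Step 6: max=138476711/25920000, min=50999051/9720000, spread=297509/3110400
Step 7: max=497716799209/93312000000, min=767685521/145800000, spread=6398065769/93312000000
Step 8: max=1492417464773/279936000000, min=30749378951/5832000000, spread=131578201/2239488000

Answer: 3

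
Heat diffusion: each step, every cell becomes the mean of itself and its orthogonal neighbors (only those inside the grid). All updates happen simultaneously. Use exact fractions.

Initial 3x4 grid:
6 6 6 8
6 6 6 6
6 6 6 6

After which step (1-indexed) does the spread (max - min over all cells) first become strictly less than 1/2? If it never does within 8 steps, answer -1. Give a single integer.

Answer: 3

Derivation:
Step 1: max=20/3, min=6, spread=2/3
Step 2: max=59/9, min=6, spread=5/9
Step 3: max=689/108, min=6, spread=41/108
  -> spread < 1/2 first at step 3
Step 4: max=81977/12960, min=6, spread=4217/12960
Step 5: max=4874749/777600, min=21679/3600, spread=38417/155520
Step 6: max=291136211/46656000, min=434597/72000, spread=1903471/9331200
Step 7: max=17397149089/2799360000, min=13075759/2160000, spread=18038617/111974400
Step 8: max=1041037782851/167961600000, min=1179326759/194400000, spread=883978523/6718464000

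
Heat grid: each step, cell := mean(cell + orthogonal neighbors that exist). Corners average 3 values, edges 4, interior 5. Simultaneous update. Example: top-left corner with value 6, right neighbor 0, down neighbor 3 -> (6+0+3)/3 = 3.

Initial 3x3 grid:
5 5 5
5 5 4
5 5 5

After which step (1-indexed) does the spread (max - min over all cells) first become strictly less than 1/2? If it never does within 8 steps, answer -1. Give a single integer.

Step 1: max=5, min=14/3, spread=1/3
  -> spread < 1/2 first at step 1
Step 2: max=5, min=1133/240, spread=67/240
Step 3: max=993/200, min=10363/2160, spread=1807/10800
Step 4: max=26639/5400, min=4162037/864000, spread=33401/288000
Step 5: max=2656609/540000, min=37650067/7776000, spread=3025513/38880000
Step 6: max=141244051/28800000, min=15087073133/3110400000, spread=53531/995328
Step 7: max=38088883949/7776000000, min=907087074151/186624000000, spread=450953/11943936
Step 8: max=4564591389481/933120000000, min=54478296439397/11197440000000, spread=3799043/143327232

Answer: 1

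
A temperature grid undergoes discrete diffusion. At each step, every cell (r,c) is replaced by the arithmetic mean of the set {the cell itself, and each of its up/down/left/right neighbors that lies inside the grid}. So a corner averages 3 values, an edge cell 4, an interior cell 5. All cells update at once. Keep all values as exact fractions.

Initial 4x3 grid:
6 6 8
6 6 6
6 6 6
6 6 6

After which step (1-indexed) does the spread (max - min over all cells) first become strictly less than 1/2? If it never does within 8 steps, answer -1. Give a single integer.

Answer: 3

Derivation:
Step 1: max=20/3, min=6, spread=2/3
Step 2: max=59/9, min=6, spread=5/9
Step 3: max=689/108, min=6, spread=41/108
  -> spread < 1/2 first at step 3
Step 4: max=81977/12960, min=6, spread=4217/12960
Step 5: max=4874749/777600, min=21679/3600, spread=38417/155520
Step 6: max=291136211/46656000, min=434597/72000, spread=1903471/9331200
Step 7: max=17397149089/2799360000, min=13075759/2160000, spread=18038617/111974400
Step 8: max=1041037782851/167961600000, min=1179326759/194400000, spread=883978523/6718464000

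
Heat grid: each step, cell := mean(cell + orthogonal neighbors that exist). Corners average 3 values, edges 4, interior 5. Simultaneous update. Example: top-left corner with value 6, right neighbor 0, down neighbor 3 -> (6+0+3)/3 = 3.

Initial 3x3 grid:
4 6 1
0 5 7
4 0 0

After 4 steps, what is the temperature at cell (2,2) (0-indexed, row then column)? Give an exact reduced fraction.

Step 1: cell (2,2) = 7/3
Step 2: cell (2,2) = 47/18
Step 3: cell (2,2) = 3043/1080
Step 4: cell (2,2) = 189671/64800
Full grid after step 4:
  435967/129600 15817/4500 465467/129600
  2616739/864000 1137443/360000 314471/96000
  175721/64800 2406739/864000 189671/64800

Answer: 189671/64800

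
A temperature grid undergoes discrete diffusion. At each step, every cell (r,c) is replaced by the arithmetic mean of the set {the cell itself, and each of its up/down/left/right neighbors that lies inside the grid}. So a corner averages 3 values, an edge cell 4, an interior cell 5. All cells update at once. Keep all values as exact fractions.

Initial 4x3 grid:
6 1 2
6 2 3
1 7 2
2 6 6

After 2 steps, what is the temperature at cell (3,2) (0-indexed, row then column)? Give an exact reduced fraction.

Step 1: cell (3,2) = 14/3
Step 2: cell (3,2) = 173/36
Full grid after step 2:
  65/18 773/240 7/3
  953/240 323/100 251/80
  287/80 423/100 901/240
  49/12 991/240 173/36

Answer: 173/36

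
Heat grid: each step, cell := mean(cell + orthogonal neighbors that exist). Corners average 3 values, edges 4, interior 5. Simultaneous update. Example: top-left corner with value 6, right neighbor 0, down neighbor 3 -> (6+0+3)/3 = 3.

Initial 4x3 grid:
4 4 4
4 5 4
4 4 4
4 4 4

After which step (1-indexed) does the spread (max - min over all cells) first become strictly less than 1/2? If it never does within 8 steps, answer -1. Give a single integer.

Answer: 1

Derivation:
Step 1: max=17/4, min=4, spread=1/4
  -> spread < 1/2 first at step 1
Step 2: max=423/100, min=4, spread=23/100
Step 3: max=20011/4800, min=1613/400, spread=131/960
Step 4: max=179351/43200, min=29191/7200, spread=841/8640
Step 5: max=71662051/17280000, min=5853373/1440000, spread=56863/691200
Step 6: max=643614341/155520000, min=52829543/12960000, spread=386393/6220800
Step 7: max=257225723131/62208000000, min=21156358813/5184000000, spread=26795339/497664000
Step 8: max=15413735714129/3732480000000, min=1271246149667/311040000000, spread=254051069/5971968000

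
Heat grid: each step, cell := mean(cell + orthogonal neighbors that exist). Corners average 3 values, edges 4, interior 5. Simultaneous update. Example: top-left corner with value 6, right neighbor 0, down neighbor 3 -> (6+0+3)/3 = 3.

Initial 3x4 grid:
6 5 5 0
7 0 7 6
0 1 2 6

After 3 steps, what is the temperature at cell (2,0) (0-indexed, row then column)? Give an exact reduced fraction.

Step 1: cell (2,0) = 8/3
Step 2: cell (2,0) = 20/9
Step 3: cell (2,0) = 163/54
Full grid after step 3:
  311/72 1939/480 6107/1440 449/108
  9949/2880 4511/1200 4561/1200 12359/2880
  163/54 4187/1440 5357/1440 871/216

Answer: 163/54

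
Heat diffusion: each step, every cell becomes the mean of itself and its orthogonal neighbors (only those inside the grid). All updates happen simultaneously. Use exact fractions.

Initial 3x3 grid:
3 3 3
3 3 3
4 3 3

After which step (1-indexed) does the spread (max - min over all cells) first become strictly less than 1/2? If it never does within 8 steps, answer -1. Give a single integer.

Step 1: max=10/3, min=3, spread=1/3
  -> spread < 1/2 first at step 1
Step 2: max=59/18, min=3, spread=5/18
Step 3: max=689/216, min=3, spread=41/216
Step 4: max=41011/12960, min=1091/360, spread=347/2592
Step 5: max=2439737/777600, min=10957/3600, spread=2921/31104
Step 6: max=145796539/46656000, min=1321483/432000, spread=24611/373248
Step 7: max=8716802033/2799360000, min=29816741/9720000, spread=207329/4478976
Step 8: max=521914752451/167961600000, min=1594001599/518400000, spread=1746635/53747712

Answer: 1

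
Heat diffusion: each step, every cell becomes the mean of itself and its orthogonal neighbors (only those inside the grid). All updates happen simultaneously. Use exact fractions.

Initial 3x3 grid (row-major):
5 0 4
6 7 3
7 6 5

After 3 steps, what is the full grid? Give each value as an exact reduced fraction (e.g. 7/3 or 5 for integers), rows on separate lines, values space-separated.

After step 1:
  11/3 4 7/3
  25/4 22/5 19/4
  19/3 25/4 14/3
After step 2:
  167/36 18/5 133/36
  413/80 513/100 323/80
  113/18 433/80 47/9
After step 3:
  9649/2160 5119/1200 8159/2160
  25451/4800 9337/2000 21701/4800
  6067/1080 8817/1600 2641/540

Answer: 9649/2160 5119/1200 8159/2160
25451/4800 9337/2000 21701/4800
6067/1080 8817/1600 2641/540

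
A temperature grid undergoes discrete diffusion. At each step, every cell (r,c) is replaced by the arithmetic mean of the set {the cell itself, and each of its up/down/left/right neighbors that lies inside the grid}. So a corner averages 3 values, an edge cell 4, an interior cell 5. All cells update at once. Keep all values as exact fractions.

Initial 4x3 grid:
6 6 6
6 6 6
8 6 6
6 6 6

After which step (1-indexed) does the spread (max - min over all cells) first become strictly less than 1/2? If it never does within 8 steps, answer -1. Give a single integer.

Answer: 3

Derivation:
Step 1: max=20/3, min=6, spread=2/3
Step 2: max=391/60, min=6, spread=31/60
Step 3: max=3451/540, min=6, spread=211/540
  -> spread < 1/2 first at step 3
Step 4: max=340897/54000, min=5447/900, spread=14077/54000
Step 5: max=3056407/486000, min=327683/54000, spread=5363/24300
Step 6: max=91220809/14580000, min=182869/30000, spread=93859/583200
Step 7: max=5459074481/874800000, min=296936467/48600000, spread=4568723/34992000
Step 8: max=326708435629/52488000000, min=8929618889/1458000000, spread=8387449/83980800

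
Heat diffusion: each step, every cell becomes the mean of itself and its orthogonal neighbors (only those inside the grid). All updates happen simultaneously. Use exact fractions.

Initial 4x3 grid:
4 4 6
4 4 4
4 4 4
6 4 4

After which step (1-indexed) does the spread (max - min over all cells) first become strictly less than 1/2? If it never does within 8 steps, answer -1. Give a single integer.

Answer: 2

Derivation:
Step 1: max=14/3, min=4, spread=2/3
Step 2: max=41/9, min=33/8, spread=31/72
  -> spread < 1/2 first at step 2
Step 3: max=473/108, min=151/36, spread=5/27
Step 4: max=56057/12960, min=3381/800, spread=803/8100
Step 5: max=3336613/777600, min=1100071/259200, spread=91/1944
Step 6: max=199507067/46656000, min=27555881/6480000, spread=5523619/233280000
Step 7: max=11948452753/2799360000, min=1323961417/311040000, spread=205/17496
Step 8: max=716283302627/167961600000, min=238433034209/55987200000, spread=4921/839808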